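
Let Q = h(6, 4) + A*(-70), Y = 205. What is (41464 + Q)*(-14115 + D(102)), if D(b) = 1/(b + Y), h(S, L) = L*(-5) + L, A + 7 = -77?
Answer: -205086611712/307 ≈ -6.6804e+8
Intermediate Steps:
A = -84 (A = -7 - 77 = -84)
h(S, L) = -4*L (h(S, L) = -5*L + L = -4*L)
D(b) = 1/(205 + b) (D(b) = 1/(b + 205) = 1/(205 + b))
Q = 5864 (Q = -4*4 - 84*(-70) = -16 + 5880 = 5864)
(41464 + Q)*(-14115 + D(102)) = (41464 + 5864)*(-14115 + 1/(205 + 102)) = 47328*(-14115 + 1/307) = 47328*(-4333304/307) = -205086611712/307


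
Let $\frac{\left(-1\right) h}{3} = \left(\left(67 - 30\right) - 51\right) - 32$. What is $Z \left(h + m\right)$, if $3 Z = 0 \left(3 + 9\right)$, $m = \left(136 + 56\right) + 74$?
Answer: $0$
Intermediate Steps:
$h = 138$ ($h = - 3 \left(\left(\left(67 - 30\right) - 51\right) - 32\right) = - 3 \left(\left(37 - 51\right) - 32\right) = - 3 \left(-14 - 32\right) = \left(-3\right) \left(-46\right) = 138$)
$m = 266$ ($m = 192 + 74 = 266$)
$Z = 0$ ($Z = \frac{0 \left(3 + 9\right)}{3} = \frac{0 \cdot 12}{3} = \frac{1}{3} \cdot 0 = 0$)
$Z \left(h + m\right) = 0 \left(138 + 266\right) = 0 \cdot 404 = 0$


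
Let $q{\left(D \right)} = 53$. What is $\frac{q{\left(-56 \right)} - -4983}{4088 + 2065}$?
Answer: $\frac{5036}{6153} \approx 0.81846$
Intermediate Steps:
$\frac{q{\left(-56 \right)} - -4983}{4088 + 2065} = \frac{53 - -4983}{4088 + 2065} = \frac{53 + 4983}{6153} = 5036 \cdot \frac{1}{6153} = \frac{5036}{6153}$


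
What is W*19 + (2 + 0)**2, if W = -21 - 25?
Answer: -870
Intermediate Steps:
W = -46
W*19 + (2 + 0)**2 = -46*19 + (2 + 0)**2 = -874 + 2**2 = -874 + 4 = -870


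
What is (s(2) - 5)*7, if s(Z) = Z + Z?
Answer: -7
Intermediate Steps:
s(Z) = 2*Z
(s(2) - 5)*7 = (2*2 - 5)*7 = (4 - 5)*7 = -1*7 = -7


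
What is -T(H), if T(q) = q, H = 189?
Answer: -189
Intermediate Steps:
-T(H) = -1*189 = -189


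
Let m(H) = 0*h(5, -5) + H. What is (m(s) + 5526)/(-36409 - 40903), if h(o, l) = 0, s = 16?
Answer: -2771/38656 ≈ -0.071684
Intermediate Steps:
m(H) = H (m(H) = 0*0 + H = 0 + H = H)
(m(s) + 5526)/(-36409 - 40903) = (16 + 5526)/(-36409 - 40903) = 5542/(-77312) = 5542*(-1/77312) = -2771/38656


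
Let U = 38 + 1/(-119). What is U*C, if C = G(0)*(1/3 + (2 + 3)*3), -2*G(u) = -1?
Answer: 34661/119 ≈ 291.27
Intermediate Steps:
G(u) = ½ (G(u) = -½*(-1) = ½)
C = 23/3 (C = (1/3 + (2 + 3)*3)/2 = (⅓ + 5*3)/2 = (⅓ + 15)/2 = (½)*(46/3) = 23/3 ≈ 7.6667)
U = 4521/119 (U = 38 - 1/119 = 4521/119 ≈ 37.992)
U*C = (4521/119)*(23/3) = 34661/119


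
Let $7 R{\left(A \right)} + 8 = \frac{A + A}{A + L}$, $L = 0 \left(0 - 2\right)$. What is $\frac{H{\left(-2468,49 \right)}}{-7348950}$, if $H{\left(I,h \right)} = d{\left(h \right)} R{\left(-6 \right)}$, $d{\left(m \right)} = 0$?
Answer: $0$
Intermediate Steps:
$L = 0$ ($L = 0 \left(-2\right) = 0$)
$R{\left(A \right)} = - \frac{6}{7}$ ($R{\left(A \right)} = - \frac{8}{7} + \frac{\left(A + A\right) \frac{1}{A + 0}}{7} = - \frac{8}{7} + \frac{2 A \frac{1}{A}}{7} = - \frac{8}{7} + \frac{1}{7} \cdot 2 = - \frac{8}{7} + \frac{2}{7} = - \frac{6}{7}$)
$H{\left(I,h \right)} = 0$ ($H{\left(I,h \right)} = 0 \left(- \frac{6}{7}\right) = 0$)
$\frac{H{\left(-2468,49 \right)}}{-7348950} = \frac{0}{-7348950} = 0 \left(- \frac{1}{7348950}\right) = 0$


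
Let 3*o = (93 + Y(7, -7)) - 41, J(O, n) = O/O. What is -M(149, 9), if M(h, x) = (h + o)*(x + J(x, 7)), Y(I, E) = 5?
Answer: -1680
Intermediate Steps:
J(O, n) = 1
o = 19 (o = ((93 + 5) - 41)/3 = (98 - 41)/3 = (⅓)*57 = 19)
M(h, x) = (1 + x)*(19 + h) (M(h, x) = (h + 19)*(x + 1) = (19 + h)*(1 + x) = (1 + x)*(19 + h))
-M(149, 9) = -(19 + 149 + 19*9 + 149*9) = -(19 + 149 + 171 + 1341) = -1*1680 = -1680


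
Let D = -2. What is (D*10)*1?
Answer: -20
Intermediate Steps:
(D*10)*1 = -2*10*1 = -20*1 = -20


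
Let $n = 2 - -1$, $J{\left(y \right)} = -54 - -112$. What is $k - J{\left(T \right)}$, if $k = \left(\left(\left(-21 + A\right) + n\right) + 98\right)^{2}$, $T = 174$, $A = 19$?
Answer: $9743$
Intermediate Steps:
$J{\left(y \right)} = 58$ ($J{\left(y \right)} = -54 + 112 = 58$)
$n = 3$ ($n = 2 + 1 = 3$)
$k = 9801$ ($k = \left(\left(\left(-21 + 19\right) + 3\right) + 98\right)^{2} = \left(\left(-2 + 3\right) + 98\right)^{2} = \left(1 + 98\right)^{2} = 99^{2} = 9801$)
$k - J{\left(T \right)} = 9801 - 58 = 9743$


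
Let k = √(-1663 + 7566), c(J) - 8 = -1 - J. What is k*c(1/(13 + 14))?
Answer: 188*√5903/27 ≈ 534.97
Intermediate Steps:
c(J) = 7 - J (c(J) = 8 + (-1 - J) = 7 - J)
k = √5903 ≈ 76.831
k*c(1/(13 + 14)) = √5903*(7 - 1/(13 + 14)) = √5903*(7 - 1/27) = √5903*(188/27) = 188*√5903/27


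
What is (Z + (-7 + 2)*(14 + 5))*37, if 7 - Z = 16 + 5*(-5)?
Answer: -2923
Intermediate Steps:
Z = 16 (Z = 7 - (16 + 5*(-5)) = 7 - (16 - 25) = 7 - 1*(-9) = 7 + 9 = 16)
(Z + (-7 + 2)*(14 + 5))*37 = (16 + (-7 + 2)*(14 + 5))*37 = (16 - 5*19)*37 = (16 - 95)*37 = -79*37 = -2923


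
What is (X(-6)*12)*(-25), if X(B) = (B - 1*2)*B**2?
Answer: 86400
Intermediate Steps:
X(B) = B**2*(-2 + B) (X(B) = (B - 2)*B**2 = (-2 + B)*B**2 = B**2*(-2 + B))
(X(-6)*12)*(-25) = (((-6)**2*(-2 - 6))*12)*(-25) = ((36*(-8))*12)*(-25) = -288*12*(-25) = -3456*(-25) = 86400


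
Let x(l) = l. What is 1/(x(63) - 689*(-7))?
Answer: 1/4886 ≈ 0.00020467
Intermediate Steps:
1/(x(63) - 689*(-7)) = 1/(63 - 689*(-7)) = 1/(63 + 4823) = 1/4886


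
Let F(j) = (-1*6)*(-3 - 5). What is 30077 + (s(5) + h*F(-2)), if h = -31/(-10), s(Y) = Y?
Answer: 151154/5 ≈ 30231.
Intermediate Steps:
h = 31/10 (h = -31*(-1/10) = 31/10 ≈ 3.1000)
F(j) = 48 (F(j) = -6*(-8) = 48)
30077 + (s(5) + h*F(-2)) = 30077 + (5 + (31/10)*48) = 30077 + (5 + 744/5) = 30077 + 769/5 = 151154/5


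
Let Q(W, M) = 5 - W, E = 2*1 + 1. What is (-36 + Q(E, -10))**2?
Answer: 1156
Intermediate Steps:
E = 3 (E = 2 + 1 = 3)
(-36 + Q(E, -10))**2 = (-36 + (5 - 1*3))**2 = (-36 + (5 - 3))**2 = (-36 + 2)**2 = (-34)**2 = 1156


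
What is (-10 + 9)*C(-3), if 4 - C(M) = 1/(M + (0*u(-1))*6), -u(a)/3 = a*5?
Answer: -13/3 ≈ -4.3333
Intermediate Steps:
u(a) = -15*a (u(a) = -3*a*5 = -15*a)
C(M) = 4 - 1/M (C(M) = 4 - 1/(M + (0*(-15*(-1)))*6) = 4 - 1/(M + (0*15)*6) = 4 - 1/(M + 0*6) = 4 - 1/(M + 0) = 4 - 1/M)
(-10 + 9)*C(-3) = (-10 + 9)*(4 - 1/(-3)) = -(4 - 1*(-⅓)) = -(4 + ⅓) = -1*13/3 = -13/3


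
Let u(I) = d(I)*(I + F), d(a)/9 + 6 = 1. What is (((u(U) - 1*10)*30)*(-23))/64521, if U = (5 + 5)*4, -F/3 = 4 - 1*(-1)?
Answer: 261050/21507 ≈ 12.138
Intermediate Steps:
F = -15 (F = -3*(4 - 1*(-1)) = -3*(4 + 1) = -3*5 = -15)
d(a) = -45 (d(a) = -54 + 9*1 = -54 + 9 = -45)
U = 40 (U = 10*4 = 40)
u(I) = 675 - 45*I (u(I) = -45*(I - 15) = -45*(-15 + I) = 675 - 45*I)
(((u(U) - 1*10)*30)*(-23))/64521 = ((((675 - 45*40) - 1*10)*30)*(-23))/64521 = ((((675 - 1800) - 10)*30)*(-23))*(1/64521) = (((-1125 - 10)*30)*(-23))*(1/64521) = (-1135*30*(-23))*(1/64521) = -34050*(-23)*(1/64521) = 783150*(1/64521) = 261050/21507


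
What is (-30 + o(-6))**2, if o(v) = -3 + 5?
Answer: 784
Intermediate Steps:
o(v) = 2
(-30 + o(-6))**2 = (-30 + 2)**2 = (-28)**2 = 784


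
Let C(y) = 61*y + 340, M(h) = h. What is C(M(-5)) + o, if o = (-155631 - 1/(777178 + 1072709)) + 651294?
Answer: 916985286125/1849887 ≈ 4.9570e+5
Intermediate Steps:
o = 916920540080/1849887 (o = (-155631 - 1/1849887) + 651294 = -287899763698/1849887 + 651294 = 916920540080/1849887 ≈ 4.9566e+5)
C(y) = 340 + 61*y
C(M(-5)) + o = (340 + 61*(-5)) + 916920540080/1849887 = (340 - 305) + 916920540080/1849887 = 35 + 916920540080/1849887 = 916985286125/1849887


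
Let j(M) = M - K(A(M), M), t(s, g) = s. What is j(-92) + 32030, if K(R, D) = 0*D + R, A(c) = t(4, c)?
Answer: 31934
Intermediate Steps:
A(c) = 4
K(R, D) = R (K(R, D) = 0 + R = R)
j(M) = -4 + M (j(M) = M - 1*4 = M - 4 = -4 + M)
j(-92) + 32030 = (-4 - 92) + 32030 = -96 + 32030 = 31934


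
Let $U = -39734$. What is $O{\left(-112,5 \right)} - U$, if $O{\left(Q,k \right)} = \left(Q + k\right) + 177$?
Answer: $39804$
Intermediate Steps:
$O{\left(Q,k \right)} = 177 + Q + k$
$O{\left(-112,5 \right)} - U = \left(177 - 112 + 5\right) - -39734 = 70 + 39734 = 39804$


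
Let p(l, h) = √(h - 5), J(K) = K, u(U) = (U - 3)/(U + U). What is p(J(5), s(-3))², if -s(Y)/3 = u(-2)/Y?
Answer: -15/4 ≈ -3.7500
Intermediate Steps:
u(U) = (-3 + U)/(2*U) (u(U) = (-3 + U)/((2*U)) = (-3 + U)*(1/(2*U)) = (-3 + U)/(2*U))
s(Y) = -15/(4*Y) (s(Y) = -3*(½)*(-3 - 2)/(-2)/Y = -3*(½)*(-½)*(-5)/Y = -15/(4*Y))
p(l, h) = √(-5 + h)
p(J(5), s(-3))² = (√(-5 - 15/4/(-3)))² = (√(-5 - 15/4*(-⅓)))² = (√(-5 + 5/4))² = (√(-15/4))² = (I*√15/2)² = -15/4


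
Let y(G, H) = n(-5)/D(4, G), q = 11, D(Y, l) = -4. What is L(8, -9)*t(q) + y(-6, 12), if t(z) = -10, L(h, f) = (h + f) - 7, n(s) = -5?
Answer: 325/4 ≈ 81.250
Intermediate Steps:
L(h, f) = -7 + f + h (L(h, f) = (f + h) - 7 = -7 + f + h)
y(G, H) = 5/4 (y(G, H) = -5/(-4) = -5*(-1/4) = 5/4)
L(8, -9)*t(q) + y(-6, 12) = (-7 - 9 + 8)*(-10) + 5/4 = -8*(-10) + 5/4 = 80 + 5/4 = 325/4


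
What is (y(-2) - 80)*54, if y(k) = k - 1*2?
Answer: -4536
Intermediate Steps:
y(k) = -2 + k (y(k) = k - 2 = -2 + k)
(y(-2) - 80)*54 = ((-2 - 2) - 80)*54 = (-4 - 80)*54 = -84*54 = -4536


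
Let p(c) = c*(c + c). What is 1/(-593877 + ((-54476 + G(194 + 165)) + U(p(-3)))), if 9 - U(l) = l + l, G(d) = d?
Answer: -1/648021 ≈ -1.5432e-6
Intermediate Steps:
p(c) = 2*c² (p(c) = c*(2*c) = 2*c²)
U(l) = 9 - 2*l (U(l) = 9 - (l + l) = 9 - 2*l)
1/(-593877 + ((-54476 + G(194 + 165)) + U(p(-3)))) = 1/(-593877 + ((-54476 + (194 + 165)) + (9 - 4*(-3)²))) = 1/(-593877 + ((-54476 + 359) + (9 - 4*9))) = 1/(-593877 + (-54117 + (9 - 2*18))) = 1/(-593877 + (-54117 + (9 - 36))) = 1/(-593877 + (-54117 - 27)) = 1/(-593877 - 54144) = 1/(-648021) = -1/648021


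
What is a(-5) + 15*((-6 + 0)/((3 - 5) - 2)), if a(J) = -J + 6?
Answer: 67/2 ≈ 33.500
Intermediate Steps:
a(J) = 6 - J
a(-5) + 15*((-6 + 0)/((3 - 5) - 2)) = (6 - 1*(-5)) + 15*((-6 + 0)/((3 - 5) - 2)) = (6 + 5) + 15*(-6/(-2 - 2)) = 11 + 15*(-6/(-4)) = 11 + 15*(-6*(-¼)) = 11 + 15*(3/2) = 11 + 45/2 = 67/2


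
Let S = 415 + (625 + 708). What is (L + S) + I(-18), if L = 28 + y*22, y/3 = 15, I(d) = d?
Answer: 2748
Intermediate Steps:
y = 45 (y = 3*15 = 45)
S = 1748 (S = 415 + 1333 = 1748)
L = 1018 (L = 28 + 45*22 = 28 + 990 = 1018)
(L + S) + I(-18) = (1018 + 1748) - 18 = 2766 - 18 = 2748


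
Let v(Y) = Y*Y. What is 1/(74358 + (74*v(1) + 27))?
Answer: 1/74459 ≈ 1.3430e-5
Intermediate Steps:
v(Y) = Y²
1/(74358 + (74*v(1) + 27)) = 1/(74358 + (74*1² + 27)) = 1/(74358 + (74*1 + 27)) = 1/(74358 + (74 + 27)) = 1/(74358 + 101) = 1/74459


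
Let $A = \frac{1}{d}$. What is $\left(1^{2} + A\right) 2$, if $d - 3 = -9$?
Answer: $\frac{5}{3} \approx 1.6667$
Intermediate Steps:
$d = -6$ ($d = 3 - 9 = -6$)
$A = - \frac{1}{6}$ ($A = \frac{1}{-6} = - \frac{1}{6} \approx -0.16667$)
$\left(1^{2} + A\right) 2 = \left(1^{2} - \frac{1}{6}\right) 2 = \left(1 - \frac{1}{6}\right) 2 = \frac{5}{6} \cdot 2 = \frac{5}{3}$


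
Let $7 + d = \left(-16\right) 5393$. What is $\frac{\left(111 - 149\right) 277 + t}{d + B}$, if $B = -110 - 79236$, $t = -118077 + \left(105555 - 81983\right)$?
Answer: $\frac{105031}{165641} \approx 0.63409$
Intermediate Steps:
$d = -86295$ ($d = -7 - 86288 = -86295$)
$t = -94505$ ($t = -118077 + 23572 = -94505$)
$B = -79346$ ($B = -110 - 79236 = -79346$)
$\frac{\left(111 - 149\right) 277 + t}{d + B} = \frac{\left(111 - 149\right) 277 - 94505}{-86295 - 79346} = \frac{\left(-38\right) 277 - 94505}{-165641} = \left(-10526 - 94505\right) \left(- \frac{1}{165641}\right) = \left(-105031\right) \left(- \frac{1}{165641}\right) = \frac{105031}{165641}$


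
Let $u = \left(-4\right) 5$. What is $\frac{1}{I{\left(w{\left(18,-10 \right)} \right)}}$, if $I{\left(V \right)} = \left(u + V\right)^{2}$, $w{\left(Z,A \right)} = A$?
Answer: $\frac{1}{900} \approx 0.0011111$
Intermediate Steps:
$u = -20$
$I{\left(V \right)} = \left(-20 + V\right)^{2}$
$\frac{1}{I{\left(w{\left(18,-10 \right)} \right)}} = \frac{1}{\left(-20 - 10\right)^{2}} = \frac{1}{\left(-30\right)^{2}} = \frac{1}{900}$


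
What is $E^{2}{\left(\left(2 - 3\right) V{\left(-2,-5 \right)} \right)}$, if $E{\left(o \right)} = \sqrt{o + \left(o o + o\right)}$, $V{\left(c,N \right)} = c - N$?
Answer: $3$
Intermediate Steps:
$E{\left(o \right)} = \sqrt{o^{2} + 2 o}$ ($E{\left(o \right)} = \sqrt{o + \left(o^{2} + o\right)} = \sqrt{o + \left(o + o^{2}\right)} = \sqrt{o^{2} + 2 o}$)
$E^{2}{\left(\left(2 - 3\right) V{\left(-2,-5 \right)} \right)} = \left(\sqrt{\left(2 - 3\right) \left(-2 - -5\right) \left(2 + \left(2 - 3\right) \left(-2 - -5\right)\right)}\right)^{2} = \left(\sqrt{- (-2 + 5) \left(2 - \left(-2 + 5\right)\right)}\right)^{2} = \left(\sqrt{\left(-1\right) 3 \left(2 - 3\right)}\right)^{2} = \left(\sqrt{- 3 \left(2 - 3\right)}\right)^{2} = \left(\sqrt{\left(-3\right) \left(-1\right)}\right)^{2} = \left(\sqrt{3}\right)^{2} = 3$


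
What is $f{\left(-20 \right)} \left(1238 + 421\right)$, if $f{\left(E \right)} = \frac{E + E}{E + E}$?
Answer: $1659$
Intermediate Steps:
$f{\left(E \right)} = 1$ ($f{\left(E \right)} = \frac{2 E}{2 E} = 2 E \frac{1}{2 E} = 1$)
$f{\left(-20 \right)} \left(1238 + 421\right) = 1 \left(1238 + 421\right) = 1 \cdot 1659 = 1659$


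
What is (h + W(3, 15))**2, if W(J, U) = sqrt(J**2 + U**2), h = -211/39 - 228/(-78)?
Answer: 365323/1521 - 194*sqrt(26)/13 ≈ 164.09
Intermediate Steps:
h = -97/39 (h = -211*1/39 - 228*(-1/78) = -211/39 + 38/13 = -97/39 ≈ -2.4872)
(h + W(3, 15))**2 = (-97/39 + sqrt(3**2 + 15**2))**2 = (-97/39 + sqrt(9 + 225))**2 = (-97/39 + sqrt(234))**2 = (-97/39 + 3*sqrt(26))**2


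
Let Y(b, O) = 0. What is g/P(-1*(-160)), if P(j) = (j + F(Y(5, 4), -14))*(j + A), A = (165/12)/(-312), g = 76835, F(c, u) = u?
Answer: 9589008/2914525 ≈ 3.2901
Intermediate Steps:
A = -55/1248 (A = (165*(1/12))*(-1/312) = (55/4)*(-1/312) = -55/1248 ≈ -0.044070)
P(j) = (-14 + j)*(-55/1248 + j) (P(j) = (j - 14)*(j - 55/1248) = (-14 + j)*(-55/1248 + j))
g/P(-1*(-160)) = 76835/(385/624 + (-1*(-160))² - (-17527)*(-160)/1248) = 76835/(385/624 + 160² - 17527/1248*160) = 76835/(385/624 + 25600 - 87635/39) = 76835/(14572625/624) = 76835*(624/14572625) = 9589008/2914525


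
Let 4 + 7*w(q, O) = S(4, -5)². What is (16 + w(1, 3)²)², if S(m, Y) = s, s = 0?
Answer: 640000/2401 ≈ 266.56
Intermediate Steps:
S(m, Y) = 0
w(q, O) = -4/7 (w(q, O) = -4/7 + (⅐)*0² = -4/7 + (⅐)*0 = -4/7 + 0 = -4/7)
(16 + w(1, 3)²)² = (16 + (-4/7)²)² = (16 + 16/49)² = (800/49)² = 640000/2401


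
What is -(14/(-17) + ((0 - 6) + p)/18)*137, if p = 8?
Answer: 14933/153 ≈ 97.601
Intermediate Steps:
-(14/(-17) + ((0 - 6) + p)/18)*137 = -(14/(-17) + ((0 - 6) + 8)/18)*137 = -(14*(-1/17) + (-6 + 8)*(1/18))*137 = -(-14/17 + 2*(1/18))*137 = -(-14/17 + ⅑)*137 = -(-109)*137/153 = -1*(-14933/153) = 14933/153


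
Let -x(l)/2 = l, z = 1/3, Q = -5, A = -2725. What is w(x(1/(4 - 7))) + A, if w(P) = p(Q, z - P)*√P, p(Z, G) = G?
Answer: -2725 - √6/9 ≈ -2725.3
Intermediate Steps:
z = ⅓ ≈ 0.33333
x(l) = -2*l
w(P) = √P*(⅓ - P) (w(P) = (⅓ - P)*√P = √P*(⅓ - P))
w(x(1/(4 - 7))) + A = √(-2/(4 - 7))*(⅓ - (-2)/(4 - 7)) - 2725 = √(-2/(-3))*(⅓ - (-2)/(-3)) - 2725 = √(-2*(-⅓))*(⅓ - (-2)*(-1)/3) - 2725 = √(⅔)*(⅓ - 1*⅔) - 2725 = (√6/3)*(⅓ - ⅔) - 2725 = (√6/3)*(-⅓) - 2725 = -√6/9 - 2725 = -2725 - √6/9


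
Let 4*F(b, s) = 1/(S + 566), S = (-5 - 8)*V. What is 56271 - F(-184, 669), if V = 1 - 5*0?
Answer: 124471451/2212 ≈ 56271.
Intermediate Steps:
V = 1 (V = 1 + 0 = 1)
S = -13 (S = (-5 - 8)*1 = -13*1 = -13)
F(b, s) = 1/2212 (F(b, s) = 1/(4*(-13 + 566)) = (1/4)/553 = (1/4)*(1/553) = 1/2212)
56271 - F(-184, 669) = 56271 - 1*1/2212 = 56271 - 1/2212 = 124471451/2212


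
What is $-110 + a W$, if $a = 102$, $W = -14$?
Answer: $-1538$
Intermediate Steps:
$-110 + a W = -110 + 102 \left(-14\right) = -110 - 1428 = -1538$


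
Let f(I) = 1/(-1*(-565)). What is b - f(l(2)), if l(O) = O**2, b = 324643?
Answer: 183423294/565 ≈ 3.2464e+5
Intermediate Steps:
f(I) = 1/565
b - f(l(2)) = 324643 - 1*1/565 = 324643 - 1/565 = 183423294/565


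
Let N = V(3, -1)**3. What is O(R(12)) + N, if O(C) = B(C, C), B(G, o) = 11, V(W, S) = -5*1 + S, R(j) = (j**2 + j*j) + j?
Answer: -205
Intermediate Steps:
R(j) = j + 2*j**2 (R(j) = (j**2 + j**2) + j = 2*j**2 + j = j + 2*j**2)
V(W, S) = -5 + S
O(C) = 11
N = -216 (N = (-5 - 1)**3 = (-6)**3 = -216)
O(R(12)) + N = 11 - 216 = -205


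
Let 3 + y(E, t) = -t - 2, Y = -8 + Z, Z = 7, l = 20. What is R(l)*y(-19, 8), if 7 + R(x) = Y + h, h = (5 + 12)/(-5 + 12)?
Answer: 507/7 ≈ 72.429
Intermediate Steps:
Y = -1 (Y = -8 + 7 = -1)
h = 17/7 ≈ 2.4286
y(E, t) = -5 - t (y(E, t) = -3 + (-t - 2) = -3 + (-2 - t) = -5 - t)
R(x) = -39/7 (R(x) = -7 + (-1 + 17/7) = -7 + 10/7 = -39/7)
R(l)*y(-19, 8) = -39*(-5 - 1*8)/7 = -39*(-5 - 8)/7 = -39/7*(-13) = 507/7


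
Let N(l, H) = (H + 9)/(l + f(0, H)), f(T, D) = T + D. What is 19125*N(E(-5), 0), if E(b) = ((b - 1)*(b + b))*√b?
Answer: -2295*I*√5/4 ≈ -1282.9*I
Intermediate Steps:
f(T, D) = D + T
E(b) = 2*b^(3/2)*(-1 + b) (E(b) = ((-1 + b)*(2*b))*√b = (2*b*(-1 + b))*√b = 2*b^(3/2)*(-1 + b))
N(l, H) = (9 + H)/(H + l) (N(l, H) = (H + 9)/(l + (H + 0)) = (9 + H)/(l + H) = (9 + H)/(H + l))
19125*N(E(-5), 0) = 19125*((9 + 0)/(0 + 2*(-5)^(3/2)*(-1 - 5))) = 19125*(9/(0 + 2*(-5*I*√5)*(-6))) = 19125*(9/(0 + 60*I*√5)) = 19125*(9/(60*I*√5)) = 19125*(-I*√5/300*9) = 19125*(-3*I*√5/100) = -2295*I*√5/4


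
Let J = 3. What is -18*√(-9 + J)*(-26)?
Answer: 468*I*√6 ≈ 1146.4*I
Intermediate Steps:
-18*√(-9 + J)*(-26) = -18*√(-9 + 3)*(-26) = -18*I*√6*(-26) = 468*I*√6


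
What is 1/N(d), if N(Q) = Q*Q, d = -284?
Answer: 1/80656 ≈ 1.2398e-5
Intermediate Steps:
N(Q) = Q²
1/N(d) = 1/((-284)²) = 1/80656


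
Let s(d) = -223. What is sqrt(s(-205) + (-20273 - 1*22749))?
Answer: 93*I*sqrt(5) ≈ 207.95*I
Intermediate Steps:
sqrt(s(-205) + (-20273 - 1*22749)) = sqrt(-223 + (-20273 - 1*22749)) = sqrt(-223 + (-20273 - 22749)) = sqrt(-223 - 43022) = sqrt(-43245) = 93*I*sqrt(5)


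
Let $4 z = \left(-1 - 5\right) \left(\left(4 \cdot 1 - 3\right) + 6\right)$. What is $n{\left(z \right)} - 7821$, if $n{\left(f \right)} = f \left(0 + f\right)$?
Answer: $- \frac{30843}{4} \approx -7710.8$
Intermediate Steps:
$z = - \frac{21}{2}$ ($z = \frac{\left(-1 - 5\right) \left(\left(4 \cdot 1 - 3\right) + 6\right)}{4} = \frac{\left(-6\right) \left(\left(4 - 3\right) + 6\right)}{4} = \frac{\left(-6\right) \left(1 + 6\right)}{4} = \frac{\left(-6\right) 7}{4} = \frac{1}{4} \left(-42\right) = - \frac{21}{2} \approx -10.5$)
$n{\left(f \right)} = f^{2}$ ($n{\left(f \right)} = f f = f^{2}$)
$n{\left(z \right)} - 7821 = \left(- \frac{21}{2}\right)^{2} - 7821 = \frac{441}{4} - 7821 = - \frac{30843}{4}$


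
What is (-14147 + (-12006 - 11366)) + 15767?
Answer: -21752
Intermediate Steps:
(-14147 + (-12006 - 11366)) + 15767 = (-14147 - 23372) + 15767 = -37519 + 15767 = -21752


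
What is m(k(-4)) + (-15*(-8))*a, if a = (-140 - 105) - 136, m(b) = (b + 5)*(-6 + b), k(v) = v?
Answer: -45730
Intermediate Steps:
m(b) = (-6 + b)*(5 + b) (m(b) = (5 + b)*(-6 + b) = (-6 + b)*(5 + b))
a = -381 (a = -245 - 136 = -381)
m(k(-4)) + (-15*(-8))*a = (-30 + (-4)² - 1*(-4)) - 15*(-8)*(-381) = (-30 + 16 + 4) + 120*(-381) = -10 - 45720 = -45730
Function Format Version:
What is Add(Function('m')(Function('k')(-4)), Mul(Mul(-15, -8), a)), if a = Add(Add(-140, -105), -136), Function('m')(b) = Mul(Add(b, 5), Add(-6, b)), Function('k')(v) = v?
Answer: -45730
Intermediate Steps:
Function('m')(b) = Mul(Add(-6, b), Add(5, b)) (Function('m')(b) = Mul(Add(5, b), Add(-6, b)) = Mul(Add(-6, b), Add(5, b)))
a = -381 (a = Add(-245, -136) = -381)
Add(Function('m')(Function('k')(-4)), Mul(Mul(-15, -8), a)) = Add(Add(-30, Pow(-4, 2), Mul(-1, -4)), Mul(Mul(-15, -8), -381)) = Add(Add(-30, 16, 4), Mul(120, -381)) = Add(-10, -45720) = -45730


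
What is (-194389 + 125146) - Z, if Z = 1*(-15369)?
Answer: -53874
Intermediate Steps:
Z = -15369
(-194389 + 125146) - Z = (-194389 + 125146) - 1*(-15369) = -69243 + 15369 = -53874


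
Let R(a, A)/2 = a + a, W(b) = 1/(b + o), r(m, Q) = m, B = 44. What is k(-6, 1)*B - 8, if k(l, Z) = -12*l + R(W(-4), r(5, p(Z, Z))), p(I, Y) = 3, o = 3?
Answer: 2984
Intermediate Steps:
W(b) = 1/(3 + b) (W(b) = 1/(b + 3) = 1/(3 + b))
R(a, A) = 4*a (R(a, A) = 2*(a + a) = 2*(2*a) = 4*a)
k(l, Z) = -4 - 12*l (k(l, Z) = -12*l + 4/(3 - 4) = -12*l + 4/(-1) = -12*l + 4*(-1) = -12*l - 4 = -4 - 12*l)
k(-6, 1)*B - 8 = (-4 - 12*(-6))*44 - 8 = (-4 + 72)*44 - 8 = 68*44 - 8 = 2992 - 8 = 2984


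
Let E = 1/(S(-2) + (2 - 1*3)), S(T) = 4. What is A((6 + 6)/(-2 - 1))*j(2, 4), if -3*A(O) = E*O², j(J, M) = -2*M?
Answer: 128/9 ≈ 14.222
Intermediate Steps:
E = ⅓ (E = 1/(4 + (2 - 1*3)) = 1/(4 + (2 - 3)) = 1/(4 - 1) = 1/3 = ⅓ ≈ 0.33333)
A(O) = -O²/9
A((6 + 6)/(-2 - 1))*j(2, 4) = (-(6 + 6)²/(-2 - 1)²/9)*(-2*4) = -(12/(-3))²/9*(-8) = -(12*(-⅓))²/9*(-8) = -⅑*(-4)²*(-8) = -⅑*16*(-8) = -16/9*(-8) = 128/9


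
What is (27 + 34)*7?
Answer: 427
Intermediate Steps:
(27 + 34)*7 = 61*7 = 427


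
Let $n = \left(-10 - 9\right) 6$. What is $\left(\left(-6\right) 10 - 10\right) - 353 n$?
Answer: $40172$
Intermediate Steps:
$n = -114$ ($n = \left(-19\right) 6 = -114$)
$\left(\left(-6\right) 10 - 10\right) - 353 n = \left(\left(-6\right) 10 - 10\right) - -40242 = \left(-60 - 10\right) + 40242 = -70 + 40242 = 40172$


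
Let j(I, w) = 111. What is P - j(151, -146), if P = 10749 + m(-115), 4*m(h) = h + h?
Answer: 21161/2 ≈ 10581.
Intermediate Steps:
m(h) = h/2 (m(h) = (h + h)/4 = (2*h)/4 = h/2)
P = 21383/2 (P = 10749 + (½)*(-115) = 10749 - 115/2 = 21383/2 ≈ 10692.)
P - j(151, -146) = 21383/2 - 1*111 = 21383/2 - 111 = 21161/2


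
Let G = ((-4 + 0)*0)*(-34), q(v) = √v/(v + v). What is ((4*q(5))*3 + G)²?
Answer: 36/5 ≈ 7.2000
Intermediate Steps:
q(v) = 1/(2*√v) (q(v) = √v/((2*v)) = (1/(2*v))*√v = 1/(2*√v))
G = 0 (G = -4*0*(-34) = 0*(-34) = 0)
((4*q(5))*3 + G)² = ((4*(1/(2*√5)))*3 + 0)² = ((4*((√5/5)/2))*3 + 0)² = ((4*(√5/10))*3 + 0)² = ((2*√5/5)*3 + 0)² = (6*√5/5 + 0)² = (6*√5/5)² = 36/5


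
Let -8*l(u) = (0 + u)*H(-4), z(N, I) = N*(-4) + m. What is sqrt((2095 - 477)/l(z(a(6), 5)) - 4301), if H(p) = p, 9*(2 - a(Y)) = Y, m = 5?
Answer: I*sqrt(14009) ≈ 118.36*I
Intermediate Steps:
a(Y) = 2 - Y/9
z(N, I) = 5 - 4*N (z(N, I) = N*(-4) + 5 = -4*N + 5 = 5 - 4*N)
l(u) = u/2 (l(u) = -(0 + u)*(-4)/8 = -u*(-4)/8 = -(-1)*u/2 = u/2)
sqrt((2095 - 477)/l(z(a(6), 5)) - 4301) = sqrt((2095 - 477)/(((5 - 4*(2 - 1/9*6))/2)) - 4301) = sqrt(1618/(((5 - 4*(2 - 2/3))/2)) - 4301) = sqrt(1618/(((5 - 4*4/3)/2)) - 4301) = sqrt(1618/(((5 - 16/3)/2)) - 4301) = sqrt(1618/(((1/2)*(-1/3))) - 4301) = sqrt(1618/(-1/6) - 4301) = sqrt(1618*(-6) - 4301) = sqrt(-9708 - 4301) = sqrt(-14009) = I*sqrt(14009)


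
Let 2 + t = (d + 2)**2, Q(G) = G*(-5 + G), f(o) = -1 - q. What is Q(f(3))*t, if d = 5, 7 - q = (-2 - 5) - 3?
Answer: 19458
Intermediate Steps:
q = 17 (q = 7 - ((-2 - 5) - 3) = 7 - (-7 - 3) = 7 - 1*(-10) = 7 + 10 = 17)
f(o) = -18 (f(o) = -1 - 1*17 = -1 - 17 = -18)
t = 47 (t = -2 + (5 + 2)**2 = -2 + 7**2 = -2 + 49 = 47)
Q(f(3))*t = -18*(-5 - 18)*47 = -18*(-23)*47 = 414*47 = 19458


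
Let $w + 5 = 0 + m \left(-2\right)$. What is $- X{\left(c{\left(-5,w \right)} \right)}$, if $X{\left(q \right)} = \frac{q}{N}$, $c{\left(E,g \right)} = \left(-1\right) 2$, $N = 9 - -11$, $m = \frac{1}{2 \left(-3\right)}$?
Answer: $\frac{1}{10} \approx 0.1$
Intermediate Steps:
$m = - \frac{1}{6}$ ($m = \frac{1}{2} \left(- \frac{1}{3}\right) = - \frac{1}{6} \approx -0.16667$)
$w = - \frac{14}{3}$ ($w = -5 + \left(0 - - \frac{1}{3}\right) = -5 + \left(0 + \frac{1}{3}\right) = -5 + \frac{1}{3} = - \frac{14}{3} \approx -4.6667$)
$N = 20$ ($N = 9 + 11 = 20$)
$c{\left(E,g \right)} = -2$
$X{\left(q \right)} = \frac{q}{20}$
$- X{\left(c{\left(-5,w \right)} \right)} = - \frac{-2}{20} = \left(-1\right) \left(- \frac{1}{10}\right) = \frac{1}{10}$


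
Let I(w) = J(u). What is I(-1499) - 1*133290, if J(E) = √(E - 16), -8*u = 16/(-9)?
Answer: -133290 + I*√142/3 ≈ -1.3329e+5 + 3.9721*I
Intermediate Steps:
u = 2/9 (u = -2/(-9) = -2*(-1)/9 = -⅛*(-16/9) = 2/9 ≈ 0.22222)
J(E) = √(-16 + E)
I(w) = I*√142/3 (I(w) = √(-16 + 2/9) = √(-142/9) = I*√142/3)
I(-1499) - 1*133290 = I*√142/3 - 1*133290 = I*√142/3 - 133290 = -133290 + I*√142/3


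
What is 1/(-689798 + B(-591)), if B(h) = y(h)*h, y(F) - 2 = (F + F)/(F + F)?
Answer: -1/691571 ≈ -1.4460e-6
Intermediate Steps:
y(F) = 3 (y(F) = 2 + (F + F)/(F + F) = 2 + (2*F)/((2*F)) = 2 + (2*F)*(1/(2*F)) = 2 + 1 = 3)
B(h) = 3*h
1/(-689798 + B(-591)) = 1/(-689798 + 3*(-591)) = 1/(-689798 - 1773) = 1/(-691571) = -1/691571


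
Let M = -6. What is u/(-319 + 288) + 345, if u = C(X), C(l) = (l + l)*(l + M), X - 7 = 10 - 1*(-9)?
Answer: 9655/31 ≈ 311.45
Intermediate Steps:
X = 26 (X = 7 + (10 - 1*(-9)) = 7 + (10 + 9) = 7 + 19 = 26)
C(l) = 2*l*(-6 + l) (C(l) = (l + l)*(l - 6) = (2*l)*(-6 + l) = 2*l*(-6 + l))
u = 1040 (u = 2*26*(-6 + 26) = 2*26*20 = 1040)
u/(-319 + 288) + 345 = 1040/(-319 + 288) + 345 = 1040/(-31) + 345 = -1/31*1040 + 345 = -1040/31 + 345 = 9655/31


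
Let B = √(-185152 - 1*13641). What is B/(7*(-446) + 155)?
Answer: -7*I*√4057/2967 ≈ -0.15027*I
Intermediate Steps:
B = 7*I*√4057 (B = √(-185152 - 13641) = √(-198793) = 7*I*√4057 ≈ 445.86*I)
B/(7*(-446) + 155) = (7*I*√4057)/(7*(-446) + 155) = (7*I*√4057)/(-3122 + 155) = (7*I*√4057)/(-2967) = (7*I*√4057)*(-1/2967) = -7*I*√4057/2967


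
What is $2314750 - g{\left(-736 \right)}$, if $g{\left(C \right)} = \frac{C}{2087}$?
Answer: $\frac{4830883986}{2087} \approx 2.3148 \cdot 10^{6}$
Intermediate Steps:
$g{\left(C \right)} = \frac{C}{2087}$ ($g{\left(C \right)} = C \frac{1}{2087} = \frac{C}{2087}$)
$2314750 - g{\left(-736 \right)} = 2314750 - \frac{1}{2087} \left(-736\right) = 2314750 - - \frac{736}{2087} = 2314750 + \frac{736}{2087} = \frac{4830883986}{2087}$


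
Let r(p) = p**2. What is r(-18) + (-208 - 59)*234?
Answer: -62154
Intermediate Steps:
r(-18) + (-208 - 59)*234 = (-18)**2 + (-208 - 59)*234 = 324 - 267*234 = 324 - 62478 = -62154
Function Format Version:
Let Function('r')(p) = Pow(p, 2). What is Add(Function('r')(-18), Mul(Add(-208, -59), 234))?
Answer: -62154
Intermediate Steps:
Add(Function('r')(-18), Mul(Add(-208, -59), 234)) = Add(Pow(-18, 2), Mul(Add(-208, -59), 234)) = Add(324, Mul(-267, 234)) = Add(324, -62478) = -62154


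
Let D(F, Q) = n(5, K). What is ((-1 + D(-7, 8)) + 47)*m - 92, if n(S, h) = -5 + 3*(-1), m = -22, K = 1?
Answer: -928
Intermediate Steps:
n(S, h) = -8 (n(S, h) = -5 - 3 = -8)
D(F, Q) = -8
((-1 + D(-7, 8)) + 47)*m - 92 = ((-1 - 8) + 47)*(-22) - 92 = (-9 + 47)*(-22) - 92 = 38*(-22) - 92 = -836 - 92 = -928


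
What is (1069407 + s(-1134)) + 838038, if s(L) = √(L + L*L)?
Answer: 1907445 + 9*√15862 ≈ 1.9086e+6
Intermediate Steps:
s(L) = √(L + L²)
(1069407 + s(-1134)) + 838038 = (1069407 + √(-1134*(1 - 1134))) + 838038 = (1069407 + √(-1134*(-1133))) + 838038 = (1069407 + √1284822) + 838038 = (1069407 + 9*√15862) + 838038 = 1907445 + 9*√15862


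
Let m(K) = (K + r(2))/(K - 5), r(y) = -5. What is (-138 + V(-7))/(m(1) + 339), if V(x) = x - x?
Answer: -69/170 ≈ -0.40588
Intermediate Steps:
V(x) = 0
m(K) = 1 (m(K) = (K - 5)/(K - 5) = (-5 + K)/(-5 + K) = 1)
(-138 + V(-7))/(m(1) + 339) = (-138 + 0)/(1 + 339) = -138/340 = -138*1/340 = -69/170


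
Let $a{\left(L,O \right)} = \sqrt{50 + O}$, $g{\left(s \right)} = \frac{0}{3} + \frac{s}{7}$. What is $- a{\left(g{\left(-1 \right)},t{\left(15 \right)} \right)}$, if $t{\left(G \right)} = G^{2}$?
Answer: $- 5 \sqrt{11} \approx -16.583$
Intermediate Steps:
$g{\left(s \right)} = \frac{s}{7}$ ($g{\left(s \right)} = 0 \cdot \frac{1}{3} + s \frac{1}{7} = 0 + \frac{s}{7} = \frac{s}{7}$)
$- a{\left(g{\left(-1 \right)},t{\left(15 \right)} \right)} = - \sqrt{50 + 15^{2}} = - \sqrt{50 + 225} = - \sqrt{275} = - 5 \sqrt{11}$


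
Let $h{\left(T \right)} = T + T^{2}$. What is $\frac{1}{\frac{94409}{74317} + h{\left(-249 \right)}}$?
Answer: $\frac{74317}{4589317793} \approx 1.6193 \cdot 10^{-5}$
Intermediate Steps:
$\frac{1}{\frac{94409}{74317} + h{\left(-249 \right)}} = \frac{1}{\frac{94409}{74317} - 249 \left(1 - 249\right)} = \frac{1}{94409 \cdot \frac{1}{74317} - -61752} = \frac{1}{\frac{94409}{74317} + 61752} = \frac{1}{\frac{4589317793}{74317}} = \frac{74317}{4589317793}$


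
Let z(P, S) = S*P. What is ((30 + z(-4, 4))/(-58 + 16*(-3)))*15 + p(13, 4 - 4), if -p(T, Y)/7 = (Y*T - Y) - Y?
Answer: -105/53 ≈ -1.9811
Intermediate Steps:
z(P, S) = P*S
p(T, Y) = 14*Y - 7*T*Y (p(T, Y) = -7*((Y*T - Y) - Y) = -7*((T*Y - Y) - Y) = -7*((-Y + T*Y) - Y) = -7*(-2*Y + T*Y) = 14*Y - 7*T*Y)
((30 + z(-4, 4))/(-58 + 16*(-3)))*15 + p(13, 4 - 4) = ((30 - 4*4)/(-58 + 16*(-3)))*15 + 7*(4 - 4)*(2 - 1*13) = ((30 - 16)/(-58 - 48))*15 + 7*0*(2 - 13) = (14/(-106))*15 + 7*0*(-11) = (14*(-1/106))*15 + 0 = -7/53*15 + 0 = -105/53 + 0 = -105/53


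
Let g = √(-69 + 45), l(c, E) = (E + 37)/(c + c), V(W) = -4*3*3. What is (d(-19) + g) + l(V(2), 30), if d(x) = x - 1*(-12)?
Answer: -571/72 + 2*I*√6 ≈ -7.9306 + 4.899*I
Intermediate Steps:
V(W) = -36 (V(W) = -12*3 = -36)
l(c, E) = (37 + E)/(2*c) (l(c, E) = (37 + E)/((2*c)) = (37 + E)*(1/(2*c)) = (37 + E)/(2*c))
g = 2*I*√6 (g = √(-24) = 2*I*√6 ≈ 4.899*I)
d(x) = 12 + x (d(x) = x + 12 = 12 + x)
(d(-19) + g) + l(V(2), 30) = ((12 - 19) + 2*I*√6) + (½)*(37 + 30)/(-36) = (-7 + 2*I*√6) + (½)*(-1/36)*67 = (-7 + 2*I*√6) - 67/72 = -571/72 + 2*I*√6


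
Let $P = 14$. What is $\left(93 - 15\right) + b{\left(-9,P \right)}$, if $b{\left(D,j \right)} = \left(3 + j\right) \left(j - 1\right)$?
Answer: $299$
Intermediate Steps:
$b{\left(D,j \right)} = \left(-1 + j\right) \left(3 + j\right)$ ($b{\left(D,j \right)} = \left(3 + j\right) \left(-1 + j\right) = \left(-1 + j\right) \left(3 + j\right)$)
$\left(93 - 15\right) + b{\left(-9,P \right)} = \left(93 - 15\right) + \left(-3 + 14^{2} + 2 \cdot 14\right) = 78 + \left(-3 + 196 + 28\right) = 78 + 221 = 299$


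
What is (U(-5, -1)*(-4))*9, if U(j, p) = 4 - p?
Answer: -180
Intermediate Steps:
(U(-5, -1)*(-4))*9 = ((4 - 1*(-1))*(-4))*9 = ((4 + 1)*(-4))*9 = (5*(-4))*9 = -20*9 = -180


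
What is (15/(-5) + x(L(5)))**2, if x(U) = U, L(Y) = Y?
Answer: 4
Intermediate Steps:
(15/(-5) + x(L(5)))**2 = (15/(-5) + 5)**2 = (15*(-1/5) + 5)**2 = (-3 + 5)**2 = 2**2 = 4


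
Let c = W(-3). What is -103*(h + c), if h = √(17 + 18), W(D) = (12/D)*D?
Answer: -1236 - 103*√35 ≈ -1845.4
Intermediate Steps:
W(D) = 12
c = 12
h = √35 ≈ 5.9161
-103*(h + c) = -103*(√35 + 12) = -103*(12 + √35) = -1236 - 103*√35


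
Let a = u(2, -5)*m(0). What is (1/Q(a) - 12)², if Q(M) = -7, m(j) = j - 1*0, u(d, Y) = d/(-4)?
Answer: 7225/49 ≈ 147.45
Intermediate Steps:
u(d, Y) = -d/4 (u(d, Y) = d*(-¼) = -d/4)
m(j) = j (m(j) = j + 0 = j)
a = 0 (a = -¼*2*0 = -½*0 = 0)
(1/Q(a) - 12)² = (1/(-7) - 12)² = (-⅐ - 12)² = (-85/7)² = 7225/49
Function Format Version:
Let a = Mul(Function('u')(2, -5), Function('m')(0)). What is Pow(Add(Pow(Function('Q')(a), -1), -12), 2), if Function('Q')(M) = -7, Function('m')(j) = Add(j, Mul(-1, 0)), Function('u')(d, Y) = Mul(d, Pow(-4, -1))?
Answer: Rational(7225, 49) ≈ 147.45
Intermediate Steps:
Function('u')(d, Y) = Mul(Rational(-1, 4), d) (Function('u')(d, Y) = Mul(d, Rational(-1, 4)) = Mul(Rational(-1, 4), d))
Function('m')(j) = j (Function('m')(j) = Add(j, 0) = j)
a = 0 (a = Mul(Mul(Rational(-1, 4), 2), 0) = Mul(Rational(-1, 2), 0) = 0)
Pow(Add(Pow(Function('Q')(a), -1), -12), 2) = Pow(Add(Pow(-7, -1), -12), 2) = Pow(Add(Rational(-1, 7), -12), 2) = Pow(Rational(-85, 7), 2) = Rational(7225, 49)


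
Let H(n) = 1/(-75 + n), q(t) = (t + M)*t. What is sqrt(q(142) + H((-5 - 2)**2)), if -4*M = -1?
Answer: 3*sqrt(379301)/13 ≈ 142.12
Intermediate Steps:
M = 1/4 (M = -1/4*(-1) = 1/4 ≈ 0.25000)
q(t) = t*(1/4 + t) (q(t) = (t + 1/4)*t = (1/4 + t)*t = t*(1/4 + t))
sqrt(q(142) + H((-5 - 2)**2)) = sqrt(142*(1/4 + 142) + 1/(-75 + (-5 - 2)**2)) = sqrt(142*(569/4) + 1/(-75 + (-7)**2)) = sqrt(40399/2 + 1/(-75 + 49)) = sqrt(40399/2 + 1/(-26)) = sqrt(40399/2 - 1/26) = sqrt(262593/13) = 3*sqrt(379301)/13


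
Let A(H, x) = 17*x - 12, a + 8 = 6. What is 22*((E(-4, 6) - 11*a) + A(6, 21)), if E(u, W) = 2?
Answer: 8118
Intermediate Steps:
a = -2 (a = -8 + 6 = -2)
A(H, x) = -12 + 17*x
22*((E(-4, 6) - 11*a) + A(6, 21)) = 22*((2 - 11*(-2)) + (-12 + 17*21)) = 22*((2 + 22) + (-12 + 357)) = 22*(24 + 345) = 22*369 = 8118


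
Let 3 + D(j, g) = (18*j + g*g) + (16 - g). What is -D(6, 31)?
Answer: -1051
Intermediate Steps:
D(j, g) = 13 + g² - g + 18*j (D(j, g) = -3 + ((18*j + g*g) + (16 - g)) = -3 + ((18*j + g²) + (16 - g)) = -3 + ((g² + 18*j) + (16 - g)) = -3 + (16 + g² - g + 18*j) = 13 + g² - g + 18*j)
-D(6, 31) = -(13 + 31² - 1*31 + 18*6) = -(13 + 961 - 31 + 108) = -1*1051 = -1051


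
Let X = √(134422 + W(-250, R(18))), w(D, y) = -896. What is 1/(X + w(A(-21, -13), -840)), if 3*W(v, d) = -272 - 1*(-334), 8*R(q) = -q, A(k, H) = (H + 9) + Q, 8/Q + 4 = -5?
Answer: -21/15665 - √18906/250640 ≈ -0.0018892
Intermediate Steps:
Q = -8/9 (Q = 8/(-4 - 5) = 8/(-9) = 8*(-⅑) = -8/9 ≈ -0.88889)
A(k, H) = 73/9 + H (A(k, H) = (H + 9) - 8/9 = (9 + H) - 8/9 = 73/9 + H)
R(q) = -q/8 (R(q) = (-q)/8 = -q/8)
W(v, d) = 62/3 (W(v, d) = (-272 - 1*(-334))/3 = (-272 + 334)/3 = (⅓)*62 = 62/3)
X = 8*√18906/3 (X = √(134422 + 62/3) = √(403328/3) = 8*√18906/3 ≈ 366.66)
1/(X + w(A(-21, -13), -840)) = 1/(8*√18906/3 - 896) = 1/(-896 + 8*√18906/3)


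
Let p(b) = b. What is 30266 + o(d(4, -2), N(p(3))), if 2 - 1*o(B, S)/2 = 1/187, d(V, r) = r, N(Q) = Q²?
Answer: 5660488/187 ≈ 30270.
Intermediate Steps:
o(B, S) = 746/187 (o(B, S) = 4 - 2/187 = 746/187)
30266 + o(d(4, -2), N(p(3))) = 30266 + 746/187 = 5660488/187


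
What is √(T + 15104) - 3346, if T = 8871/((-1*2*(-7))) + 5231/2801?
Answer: -3346 + √24203240039454/39214 ≈ -3220.5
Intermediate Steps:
T = 24920905/39214 (T = 8871/((-2*(-7))) + 5231*(1/2801) = 8871/14 + 5231/2801 = 24920905/39214 ≈ 635.51)
√(T + 15104) - 3346 = √(24920905/39214 + 15104) - 3346 = √(617209161/39214) - 3346 = √24203240039454/39214 - 3346 = -3346 + √24203240039454/39214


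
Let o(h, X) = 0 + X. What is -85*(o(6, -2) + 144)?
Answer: -12070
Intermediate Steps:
o(h, X) = X
-85*(o(6, -2) + 144) = -85*(-2 + 144) = -85*142 = -12070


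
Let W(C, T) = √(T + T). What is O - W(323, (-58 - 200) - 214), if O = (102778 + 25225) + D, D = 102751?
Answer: 230754 - 4*I*√59 ≈ 2.3075e+5 - 30.725*I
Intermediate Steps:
W(C, T) = √2*√T (W(C, T) = √(2*T) = √2*√T)
O = 230754 (O = (102778 + 25225) + 102751 = 128003 + 102751 = 230754)
O - W(323, (-58 - 200) - 214) = 230754 - √2*√((-58 - 200) - 214) = 230754 - √2*√(-258 - 214) = 230754 - √2*√(-472) = 230754 - √2*2*I*√118 = 230754 - 4*I*√59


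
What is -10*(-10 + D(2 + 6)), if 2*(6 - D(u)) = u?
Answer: 80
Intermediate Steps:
D(u) = 6 - u/2
-10*(-10 + D(2 + 6)) = -10*(-10 + (6 - (2 + 6)/2)) = -10*(-10 + (6 - ½*8)) = -10*(-10 + (6 - 4)) = -10*(-10 + 2) = -10*(-8) = 80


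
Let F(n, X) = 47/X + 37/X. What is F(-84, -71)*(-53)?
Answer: 4452/71 ≈ 62.704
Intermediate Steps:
F(n, X) = 84/X
F(-84, -71)*(-53) = (84/(-71))*(-53) = (84*(-1/71))*(-53) = -84/71*(-53) = 4452/71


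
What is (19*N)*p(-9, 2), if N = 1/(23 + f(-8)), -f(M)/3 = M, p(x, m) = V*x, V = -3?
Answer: 513/47 ≈ 10.915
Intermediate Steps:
p(x, m) = -3*x
f(M) = -3*M
N = 1/47 (N = 1/(23 - 3*(-8)) = 1/(23 + 24) = 1/47 ≈ 0.021277)
(19*N)*p(-9, 2) = (19*(1/47))*(-3*(-9)) = (19/47)*27 = 513/47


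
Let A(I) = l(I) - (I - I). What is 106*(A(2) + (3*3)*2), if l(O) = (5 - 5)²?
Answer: 1908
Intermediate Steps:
l(O) = 0 (l(O) = 0² = 0)
A(I) = 0 (A(I) = 0 - (I - I) = 0 - 1*0 = 0 + 0 = 0)
106*(A(2) + (3*3)*2) = 106*(0 + (3*3)*2) = 106*(0 + 9*2) = 106*(0 + 18) = 106*18 = 1908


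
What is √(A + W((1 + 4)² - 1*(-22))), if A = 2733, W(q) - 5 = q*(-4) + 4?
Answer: √2554 ≈ 50.537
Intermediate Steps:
W(q) = 9 - 4*q (W(q) = 5 + (q*(-4) + 4) = 5 + (-4*q + 4) = 5 + (4 - 4*q) = 9 - 4*q)
√(A + W((1 + 4)² - 1*(-22))) = √(2733 + (9 - 4*((1 + 4)² - 1*(-22)))) = √(2733 + (9 - 4*(5² + 22))) = √(2733 + (9 - 4*(25 + 22))) = √(2733 + (9 - 4*47)) = √(2733 + (9 - 188)) = √(2733 - 179) = √2554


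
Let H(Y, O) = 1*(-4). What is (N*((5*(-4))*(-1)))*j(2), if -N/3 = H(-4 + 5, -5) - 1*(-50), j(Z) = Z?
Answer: -5520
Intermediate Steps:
H(Y, O) = -4
N = -138 (N = -3*(-4 - 1*(-50)) = -3*(-4 + 50) = -3*46 = -138)
(N*((5*(-4))*(-1)))*j(2) = -138*5*(-4)*(-1)*2 = -(-2760)*(-1)*2 = -138*20*2 = -2760*2 = -5520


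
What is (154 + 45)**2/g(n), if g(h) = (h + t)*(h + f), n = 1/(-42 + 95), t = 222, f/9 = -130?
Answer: -111239209/729659903 ≈ -0.15245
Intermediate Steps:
f = -1170 (f = 9*(-130) = -1170)
n = 1/53 ≈ 0.018868
g(h) = (-1170 + h)*(222 + h) (g(h) = (h + 222)*(h - 1170) = (222 + h)*(-1170 + h) = (-1170 + h)*(222 + h))
(154 + 45)**2/g(n) = (154 + 45)**2/(-259740 + (1/53)**2 - 948*1/53) = 199**2/(-259740 + 1/2809 - 948/53) = 39601/(-729659903/2809) = 39601*(-2809/729659903) = -111239209/729659903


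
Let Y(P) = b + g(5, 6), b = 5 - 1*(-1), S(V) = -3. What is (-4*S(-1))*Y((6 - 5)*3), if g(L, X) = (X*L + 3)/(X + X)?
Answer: 105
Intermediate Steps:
g(L, X) = (3 + L*X)/(2*X) (g(L, X) = (L*X + 3)/((2*X)) = (3 + L*X)*(1/(2*X)) = (3 + L*X)/(2*X))
b = 6 (b = 5 + 1 = 6)
Y(P) = 35/4 (Y(P) = 6 + (1/2)*(3 + 5*6)/6 = 6 + (1/2)*(1/6)*(3 + 30) = 6 + (1/2)*(1/6)*33 = 6 + 11/4 = 35/4)
(-4*S(-1))*Y((6 - 5)*3) = -4*(-3)*(35/4) = 12*(35/4) = 105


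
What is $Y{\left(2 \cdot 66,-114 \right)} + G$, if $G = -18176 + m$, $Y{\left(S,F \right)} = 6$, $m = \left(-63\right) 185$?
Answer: $-29825$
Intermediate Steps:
$m = -11655$
$G = -29831$ ($G = -18176 - 11655 = -29831$)
$Y{\left(2 \cdot 66,-114 \right)} + G = 6 - 29831 = -29825$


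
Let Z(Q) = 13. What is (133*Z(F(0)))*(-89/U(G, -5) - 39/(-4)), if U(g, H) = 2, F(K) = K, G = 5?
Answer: -240331/4 ≈ -60083.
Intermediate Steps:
(133*Z(F(0)))*(-89/U(G, -5) - 39/(-4)) = (133*13)*(-89/2 - 39/(-4)) = 1729*(-89*½ - 39*(-¼)) = 1729*(-89/2 + 39/4) = 1729*(-139/4) = -240331/4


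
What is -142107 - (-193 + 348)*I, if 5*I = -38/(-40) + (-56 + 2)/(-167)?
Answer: -474769223/3340 ≈ -1.4215e+5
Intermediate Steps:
I = 4253/16700 (I = (-38/(-40) + (-56 + 2)/(-167))/5 = (-38*(-1/40) - 54*(-1/167))/5 = (19/20 + 54/167)/5 = (⅕)*(4253/3340) = 4253/16700 ≈ 0.25467)
-142107 - (-193 + 348)*I = -142107 - (-193 + 348)*4253/16700 = -142107 - 155*4253/16700 = -142107 - 1*131843/3340 = -142107 - 131843/3340 = -474769223/3340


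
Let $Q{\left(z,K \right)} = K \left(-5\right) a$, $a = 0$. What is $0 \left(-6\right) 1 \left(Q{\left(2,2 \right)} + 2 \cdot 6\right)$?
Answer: $0$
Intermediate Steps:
$Q{\left(z,K \right)} = 0$ ($Q{\left(z,K \right)} = K \left(-5\right) 0 = - 5 K 0 = 0$)
$0 \left(-6\right) 1 \left(Q{\left(2,2 \right)} + 2 \cdot 6\right) = 0 \left(-6\right) 1 \left(0 + 2 \cdot 6\right) = 0 \cdot 1 \left(0 + 12\right) = 0 \cdot 12 = 0$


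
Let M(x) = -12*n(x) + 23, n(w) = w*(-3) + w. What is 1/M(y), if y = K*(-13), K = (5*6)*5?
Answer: -1/46777 ≈ -2.1378e-5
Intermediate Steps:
n(w) = -2*w (n(w) = -3*w + w = -2*w)
K = 150 (K = 30*5 = 150)
y = -1950 (y = 150*(-13) = -1950)
M(x) = 23 + 24*x (M(x) = -(-24)*x + 23 = 24*x + 23 = 23 + 24*x)
1/M(y) = 1/(23 + 24*(-1950)) = 1/(23 - 46800) = 1/(-46777) = -1/46777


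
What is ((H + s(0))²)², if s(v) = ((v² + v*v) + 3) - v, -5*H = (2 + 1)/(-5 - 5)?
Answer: 547981281/6250000 ≈ 87.677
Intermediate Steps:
H = 3/50 (H = -(2 + 1)/(5*(-5 - 5)) = -3/(5*(-10)) = -3*(-1)/(5*10) = -⅕*(-3/10) = 3/50 ≈ 0.060000)
s(v) = 3 - v + 2*v² (s(v) = ((v² + v²) + 3) - v = (2*v² + 3) - v = (3 + 2*v²) - v = 3 - v + 2*v²)
((H + s(0))²)² = ((3/50 + (3 - 1*0 + 2*0²))²)² = ((3/50 + (3 + 0 + 2*0))²)² = ((3/50 + (3 + 0 + 0))²)² = ((3/50 + 3)²)² = ((153/50)²)² = (23409/2500)² = 547981281/6250000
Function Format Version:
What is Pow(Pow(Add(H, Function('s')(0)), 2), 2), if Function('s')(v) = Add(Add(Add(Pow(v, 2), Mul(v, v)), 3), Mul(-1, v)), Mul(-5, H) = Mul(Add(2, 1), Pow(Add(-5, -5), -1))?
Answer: Rational(547981281, 6250000) ≈ 87.677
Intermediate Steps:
H = Rational(3, 50) (H = Mul(Rational(-1, 5), Mul(Add(2, 1), Pow(Add(-5, -5), -1))) = Mul(Rational(-1, 5), Mul(3, Pow(-10, -1))) = Mul(Rational(-1, 5), Mul(3, Rational(-1, 10))) = Mul(Rational(-1, 5), Rational(-3, 10)) = Rational(3, 50) ≈ 0.060000)
Function('s')(v) = Add(3, Mul(-1, v), Mul(2, Pow(v, 2))) (Function('s')(v) = Add(Add(Add(Pow(v, 2), Pow(v, 2)), 3), Mul(-1, v)) = Add(Add(Mul(2, Pow(v, 2)), 3), Mul(-1, v)) = Add(Add(3, Mul(2, Pow(v, 2))), Mul(-1, v)) = Add(3, Mul(-1, v), Mul(2, Pow(v, 2))))
Pow(Pow(Add(H, Function('s')(0)), 2), 2) = Pow(Pow(Add(Rational(3, 50), Add(3, Mul(-1, 0), Mul(2, Pow(0, 2)))), 2), 2) = Pow(Pow(Add(Rational(3, 50), Add(3, 0, Mul(2, 0))), 2), 2) = Pow(Pow(Add(Rational(3, 50), Add(3, 0, 0)), 2), 2) = Pow(Pow(Add(Rational(3, 50), 3), 2), 2) = Pow(Pow(Rational(153, 50), 2), 2) = Pow(Rational(23409, 2500), 2) = Rational(547981281, 6250000)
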